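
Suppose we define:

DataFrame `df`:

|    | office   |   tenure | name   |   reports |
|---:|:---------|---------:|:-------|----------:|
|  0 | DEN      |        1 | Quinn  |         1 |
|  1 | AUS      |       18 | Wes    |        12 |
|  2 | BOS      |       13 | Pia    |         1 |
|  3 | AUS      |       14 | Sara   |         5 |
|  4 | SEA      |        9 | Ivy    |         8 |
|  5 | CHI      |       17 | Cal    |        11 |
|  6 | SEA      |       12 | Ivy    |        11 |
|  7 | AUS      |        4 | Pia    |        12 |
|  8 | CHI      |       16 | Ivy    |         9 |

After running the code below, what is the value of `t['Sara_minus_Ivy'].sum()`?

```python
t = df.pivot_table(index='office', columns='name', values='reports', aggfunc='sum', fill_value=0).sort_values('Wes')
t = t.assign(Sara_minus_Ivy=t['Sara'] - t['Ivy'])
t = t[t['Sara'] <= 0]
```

-28

pivot: rows=office, cols=name, sum(reports):
name    Cal  Ivy  Pia  Quinn  Sara  Wes
office                                 
AUS       0    0   12      0     5   12
BOS       0    0    1      0     0    0
CHI      11    9    0      0     0    0
DEN       0    0    0      1     0    0
SEA       0   19    0      0     0    0
sort by Wes:
name    Cal  Ivy  Pia  Quinn  Sara  Wes
office                                 
BOS       0    0    1      0     0    0
CHI      11    9    0      0     0    0
DEN       0    0    0      1     0    0
SEA       0   19    0      0     0    0
AUS       0    0   12      0     5   12
add column Sara_minus_Ivy = t['Sara'] - t['Ivy']:
name    Cal  Ivy  Pia  Quinn  Sara  Wes  Sara_minus_Ivy
office                                                 
BOS       0    0    1      0     0    0               0
CHI      11    9    0      0     0    0              -9
DEN       0    0    0      1     0    0               0
SEA       0   19    0      0     0    0             -19
AUS       0    0   12      0     5   12               5
filter rows where Sara <= 0:
name    Cal  Ivy  Pia  Quinn  Sara  Wes  Sara_minus_Ivy
office                                                 
BOS       0    0    1      0     0    0               0
CHI      11    9    0      0     0    0              -9
DEN       0    0    0      1     0    0               0
SEA       0   19    0      0     0    0             -19
Reading off the sum of column 'Sara_minus_Ivy', we get -28.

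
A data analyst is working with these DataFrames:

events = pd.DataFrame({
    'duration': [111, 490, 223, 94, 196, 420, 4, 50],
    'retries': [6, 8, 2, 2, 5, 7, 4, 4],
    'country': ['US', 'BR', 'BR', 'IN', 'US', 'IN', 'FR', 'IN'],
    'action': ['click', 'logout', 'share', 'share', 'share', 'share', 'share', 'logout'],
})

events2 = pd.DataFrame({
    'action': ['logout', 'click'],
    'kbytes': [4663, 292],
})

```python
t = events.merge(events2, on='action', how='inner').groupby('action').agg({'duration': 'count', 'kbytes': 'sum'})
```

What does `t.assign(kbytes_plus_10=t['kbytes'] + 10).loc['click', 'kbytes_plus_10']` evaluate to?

302

merge on 'action' (how='inner') → 3 rows:
   duration  retries country  action  kbytes
0       111        6      US   click     292
1       490        8      BR  logout    4663
2        50        4      IN  logout    4663
group by action: count(duration), sum(kbytes):
        duration  kbytes
action                  
click          1     292
logout         2    9326
add column kbytes_plus_10 = t['kbytes'] + 10:
        duration  kbytes  kbytes_plus_10
action                                  
click          1     292             302
logout         2    9326            9336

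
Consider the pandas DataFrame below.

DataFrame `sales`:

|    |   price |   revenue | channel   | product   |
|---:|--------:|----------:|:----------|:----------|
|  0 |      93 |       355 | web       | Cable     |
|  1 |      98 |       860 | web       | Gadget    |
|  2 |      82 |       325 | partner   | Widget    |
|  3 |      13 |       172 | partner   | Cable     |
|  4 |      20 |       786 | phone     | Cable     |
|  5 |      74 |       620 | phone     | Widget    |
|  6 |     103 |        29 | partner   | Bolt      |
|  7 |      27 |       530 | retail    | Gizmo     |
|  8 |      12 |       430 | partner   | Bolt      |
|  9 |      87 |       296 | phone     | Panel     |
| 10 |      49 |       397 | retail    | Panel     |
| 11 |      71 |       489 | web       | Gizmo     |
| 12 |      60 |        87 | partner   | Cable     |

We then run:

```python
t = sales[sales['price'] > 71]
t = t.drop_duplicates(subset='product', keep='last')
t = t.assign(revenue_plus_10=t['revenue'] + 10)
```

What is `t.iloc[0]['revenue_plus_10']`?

filter rows where price > 71:
   price  revenue  channel product
0     93      355      web   Cable
1     98      860      web  Gadget
2     82      325  partner  Widget
5     74      620    phone  Widget
6    103       29  partner    Bolt
9     87      296    phone   Panel
drop duplicate product (keep=last):
   price  revenue  channel product
0     93      355      web   Cable
1     98      860      web  Gadget
5     74      620    phone  Widget
6    103       29  partner    Bolt
9     87      296    phone   Panel
add column revenue_plus_10 = t['revenue'] + 10:
   price  revenue  channel product  revenue_plus_10
0     93      355      web   Cable              365
1     98      860      web  Gadget              870
5     74      620    phone  Widget              630
6    103       29  partner    Bolt               39
9     87      296    phone   Panel              306
Hence 365.

365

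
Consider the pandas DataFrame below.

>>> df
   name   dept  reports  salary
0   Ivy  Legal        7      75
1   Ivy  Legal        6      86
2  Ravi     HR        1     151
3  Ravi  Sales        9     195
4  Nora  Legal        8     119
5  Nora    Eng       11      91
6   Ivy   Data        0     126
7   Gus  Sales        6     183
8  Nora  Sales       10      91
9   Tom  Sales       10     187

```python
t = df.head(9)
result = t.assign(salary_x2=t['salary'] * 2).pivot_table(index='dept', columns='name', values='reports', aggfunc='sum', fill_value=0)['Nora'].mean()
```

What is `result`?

take first 9 rows:
   name   dept  reports  salary
0   Ivy  Legal        7      75
1   Ivy  Legal        6      86
2  Ravi     HR        1     151
3  Ravi  Sales        9     195
4  Nora  Legal        8     119
5  Nora    Eng       11      91
6   Ivy   Data        0     126
7   Gus  Sales        6     183
8  Nora  Sales       10      91
add column salary_x2 = t['salary'] * 2:
   name   dept  reports  salary  salary_x2
0   Ivy  Legal        7      75        150
1   Ivy  Legal        6      86        172
2  Ravi     HR        1     151        302
3  Ravi  Sales        9     195        390
4  Nora  Legal        8     119        238
5  Nora    Eng       11      91        182
6   Ivy   Data        0     126        252
7   Gus  Sales        6     183        366
8  Nora  Sales       10      91        182
pivot: rows=dept, cols=name, sum(reports):
name   Gus  Ivy  Nora  Ravi
dept                       
Data     0    0     0     0
Eng      0    0    11     0
HR       0    0     0     1
Legal    0   13     8     0
Sales    6    0    10     9
mean of column 'Nora' → 5.8

5.8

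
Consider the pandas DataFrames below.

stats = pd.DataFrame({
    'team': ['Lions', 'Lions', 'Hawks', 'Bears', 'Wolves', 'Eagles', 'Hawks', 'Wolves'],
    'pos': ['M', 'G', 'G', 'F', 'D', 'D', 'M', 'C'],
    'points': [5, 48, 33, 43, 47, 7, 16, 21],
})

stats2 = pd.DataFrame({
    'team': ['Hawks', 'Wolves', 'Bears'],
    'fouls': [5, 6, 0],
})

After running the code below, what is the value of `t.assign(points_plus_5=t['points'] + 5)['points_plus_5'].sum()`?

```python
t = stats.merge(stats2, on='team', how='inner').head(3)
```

138

merge on 'team' (how='inner') → 5 rows:
     team pos  points  fouls
0   Hawks   G      33      5
1   Bears   F      43      0
2  Wolves   D      47      6
3   Hawks   M      16      5
4  Wolves   C      21      6
take first 3 rows:
     team pos  points  fouls
0   Hawks   G      33      5
1   Bears   F      43      0
2  Wolves   D      47      6
add column points_plus_5 = t['points'] + 5:
     team pos  points  fouls  points_plus_5
0   Hawks   G      33      5             38
1   Bears   F      43      0             48
2  Wolves   D      47      6             52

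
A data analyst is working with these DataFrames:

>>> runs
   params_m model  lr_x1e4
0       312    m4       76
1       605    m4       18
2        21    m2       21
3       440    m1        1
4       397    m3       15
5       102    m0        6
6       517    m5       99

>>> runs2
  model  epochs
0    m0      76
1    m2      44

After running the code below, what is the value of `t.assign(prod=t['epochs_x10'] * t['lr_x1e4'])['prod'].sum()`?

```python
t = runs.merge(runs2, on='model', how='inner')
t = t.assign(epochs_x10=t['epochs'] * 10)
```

merge on 'model' (how='inner') → 2 rows:
   params_m model  lr_x1e4  epochs
0        21    m2       21      44
1       102    m0        6      76
add column epochs_x10 = t['epochs'] * 10:
   params_m model  lr_x1e4  epochs  epochs_x10
0        21    m2       21      44         440
1       102    m0        6      76         760
add column prod = t['epochs_x10'] * t['lr_x1e4']:
   params_m model  lr_x1e4  epochs  epochs_x10  prod
0        21    m2       21      44         440  9240
1       102    m0        6      76         760  4560
Finally, sum of column 'prod' = 13800.

13800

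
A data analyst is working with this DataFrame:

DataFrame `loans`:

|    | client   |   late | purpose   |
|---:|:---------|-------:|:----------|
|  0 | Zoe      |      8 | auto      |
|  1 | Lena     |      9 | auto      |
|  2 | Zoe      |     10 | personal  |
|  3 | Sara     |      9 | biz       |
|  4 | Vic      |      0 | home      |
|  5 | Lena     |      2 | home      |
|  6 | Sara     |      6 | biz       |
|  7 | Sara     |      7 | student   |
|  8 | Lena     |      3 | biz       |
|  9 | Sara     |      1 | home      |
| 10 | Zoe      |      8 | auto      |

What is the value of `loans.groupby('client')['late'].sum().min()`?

group by client, sum of late:
client
Lena    14
Sara    23
Vic      0
Zoe     26
Name: late, dtype: int64

0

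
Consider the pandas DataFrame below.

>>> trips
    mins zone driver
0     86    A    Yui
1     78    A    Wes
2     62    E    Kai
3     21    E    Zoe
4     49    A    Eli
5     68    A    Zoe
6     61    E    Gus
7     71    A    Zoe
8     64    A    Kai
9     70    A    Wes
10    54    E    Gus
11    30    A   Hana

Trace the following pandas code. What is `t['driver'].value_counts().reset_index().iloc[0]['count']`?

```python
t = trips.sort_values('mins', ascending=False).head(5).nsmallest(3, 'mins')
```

sort by mins descending:
    mins zone driver
0     86    A    Yui
1     78    A    Wes
7     71    A    Zoe
9     70    A    Wes
5     68    A    Zoe
8     64    A    Kai
2     62    E    Kai
6     61    E    Gus
10    54    E    Gus
4     49    A    Eli
11    30    A   Hana
3     21    E    Zoe
take first 5 rows:
   mins zone driver
0    86    A    Yui
1    78    A    Wes
7    71    A    Zoe
9    70    A    Wes
5    68    A    Zoe
take 3 rows with smallest mins:
   mins zone driver
5    68    A    Zoe
9    70    A    Wes
7    71    A    Zoe
value_counts of driver:
driver
Zoe    2
Wes    1
Name: count, dtype: int64
reset_index():
  driver  count
0    Zoe      2
1    Wes      1
value at position 0, column 'count' → 2

2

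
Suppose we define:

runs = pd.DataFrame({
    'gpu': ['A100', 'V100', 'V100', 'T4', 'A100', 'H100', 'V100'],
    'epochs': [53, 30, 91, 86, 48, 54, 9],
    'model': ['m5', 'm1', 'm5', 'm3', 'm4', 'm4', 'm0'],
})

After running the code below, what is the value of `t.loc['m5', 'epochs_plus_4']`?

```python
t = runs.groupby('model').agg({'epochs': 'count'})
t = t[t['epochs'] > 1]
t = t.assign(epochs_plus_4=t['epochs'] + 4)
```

6

group by model, count of epochs:
       epochs
model        
m0          1
m1          1
m3          1
m4          2
m5          2
filter rows where epochs > 1:
       epochs
model        
m4          2
m5          2
add column epochs_plus_4 = t['epochs'] + 4:
       epochs  epochs_plus_4
model                       
m4          2              6
m5          2              6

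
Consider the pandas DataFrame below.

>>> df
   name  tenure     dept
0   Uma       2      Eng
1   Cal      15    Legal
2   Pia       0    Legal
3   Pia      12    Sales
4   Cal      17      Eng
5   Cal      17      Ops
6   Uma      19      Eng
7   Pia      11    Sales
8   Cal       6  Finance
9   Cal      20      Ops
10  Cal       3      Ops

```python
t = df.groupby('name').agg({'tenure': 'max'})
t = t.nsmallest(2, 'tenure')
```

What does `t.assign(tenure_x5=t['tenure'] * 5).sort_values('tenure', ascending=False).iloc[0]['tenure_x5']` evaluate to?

group by name, max of tenure:
      tenure
name        
Cal       20
Pia       12
Uma       19
take 2 rows with smallest tenure:
      tenure
name        
Pia       12
Uma       19
add column tenure_x5 = t['tenure'] * 5:
      tenure  tenure_x5
name                   
Pia       12         60
Uma       19         95
sort by tenure descending:
      tenure  tenure_x5
name                   
Uma       19         95
Pia       12         60
Then the value at position 0, column 'tenure_x5': 95

95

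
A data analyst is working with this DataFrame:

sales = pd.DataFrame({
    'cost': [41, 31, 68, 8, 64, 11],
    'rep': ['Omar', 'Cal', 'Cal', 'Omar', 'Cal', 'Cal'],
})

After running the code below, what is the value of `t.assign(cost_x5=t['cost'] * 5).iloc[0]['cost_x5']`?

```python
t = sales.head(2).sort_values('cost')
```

take first 2 rows:
   cost   rep
0    41  Omar
1    31   Cal
sort by cost:
   cost   rep
1    31   Cal
0    41  Omar
add column cost_x5 = t['cost'] * 5:
   cost   rep  cost_x5
1    31   Cal      155
0    41  Omar      205
So iloc[0]['cost_x5'] = 155.

155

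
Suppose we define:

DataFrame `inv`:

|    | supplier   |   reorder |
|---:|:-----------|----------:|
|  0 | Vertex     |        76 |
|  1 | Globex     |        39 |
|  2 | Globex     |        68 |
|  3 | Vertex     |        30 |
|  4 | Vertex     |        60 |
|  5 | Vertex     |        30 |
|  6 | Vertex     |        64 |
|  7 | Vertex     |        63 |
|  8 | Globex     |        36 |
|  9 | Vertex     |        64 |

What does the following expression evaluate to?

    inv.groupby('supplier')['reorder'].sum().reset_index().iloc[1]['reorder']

387

group by supplier, sum of reorder:
supplier
Globex    143
Vertex    387
Name: reorder, dtype: int64
reset_index():
  supplier  reorder
0   Globex      143
1   Vertex      387
Finally, value at position 1, column 'reorder' = 387.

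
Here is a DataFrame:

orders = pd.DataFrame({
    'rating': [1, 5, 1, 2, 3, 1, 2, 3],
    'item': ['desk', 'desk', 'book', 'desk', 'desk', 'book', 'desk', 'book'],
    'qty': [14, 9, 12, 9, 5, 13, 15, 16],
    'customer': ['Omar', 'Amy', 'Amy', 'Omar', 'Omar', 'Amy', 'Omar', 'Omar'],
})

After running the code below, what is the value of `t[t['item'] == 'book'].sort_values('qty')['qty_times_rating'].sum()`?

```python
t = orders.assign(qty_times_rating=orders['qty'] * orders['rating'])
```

73

add column qty_times_rating = orders['qty'] * orders['rating']:
   rating  item  qty customer  qty_times_rating
0       1  desk   14     Omar                14
1       5  desk    9      Amy                45
2       1  book   12      Amy                12
3       2  desk    9     Omar                18
4       3  desk    5     Omar                15
5       1  book   13      Amy                13
6       2  desk   15     Omar                30
7       3  book   16     Omar                48
filter rows where item == 'book':
   rating  item  qty customer  qty_times_rating
2       1  book   12      Amy                12
5       1  book   13      Amy                13
7       3  book   16     Omar                48
sort by qty:
   rating  item  qty customer  qty_times_rating
2       1  book   12      Amy                12
5       1  book   13      Amy                13
7       3  book   16     Omar                48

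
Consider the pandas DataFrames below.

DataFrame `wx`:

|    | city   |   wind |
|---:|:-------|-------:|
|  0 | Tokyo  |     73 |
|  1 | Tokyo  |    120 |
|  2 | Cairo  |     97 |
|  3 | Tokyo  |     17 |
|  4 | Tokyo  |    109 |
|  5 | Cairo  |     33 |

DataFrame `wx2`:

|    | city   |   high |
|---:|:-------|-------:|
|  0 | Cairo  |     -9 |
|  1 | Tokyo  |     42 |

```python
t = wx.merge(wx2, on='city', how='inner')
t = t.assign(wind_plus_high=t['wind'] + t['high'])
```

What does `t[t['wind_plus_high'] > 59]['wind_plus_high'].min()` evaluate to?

merge on 'city' (how='inner') → 6 rows:
    city  wind  high
0  Tokyo    73    42
1  Tokyo   120    42
2  Cairo    97    -9
3  Tokyo    17    42
4  Tokyo   109    42
5  Cairo    33    -9
add column wind_plus_high = t['wind'] + t['high']:
    city  wind  high  wind_plus_high
0  Tokyo    73    42             115
1  Tokyo   120    42             162
2  Cairo    97    -9              88
3  Tokyo    17    42              59
4  Tokyo   109    42             151
5  Cairo    33    -9              24
filter rows where wind_plus_high > 59:
    city  wind  high  wind_plus_high
0  Tokyo    73    42             115
1  Tokyo   120    42             162
2  Cairo    97    -9              88
4  Tokyo   109    42             151

88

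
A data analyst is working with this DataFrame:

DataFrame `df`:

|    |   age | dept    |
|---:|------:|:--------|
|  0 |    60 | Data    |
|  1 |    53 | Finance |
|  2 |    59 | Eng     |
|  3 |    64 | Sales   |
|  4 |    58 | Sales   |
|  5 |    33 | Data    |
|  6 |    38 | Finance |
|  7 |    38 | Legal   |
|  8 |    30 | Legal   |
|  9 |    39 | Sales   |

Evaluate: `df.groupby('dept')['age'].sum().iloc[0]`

93

group by dept, sum of age:
dept
Data        93
Eng         59
Finance     91
Legal       68
Sales      161
Name: age, dtype: int64
Reading off the value at position 0, we get 93.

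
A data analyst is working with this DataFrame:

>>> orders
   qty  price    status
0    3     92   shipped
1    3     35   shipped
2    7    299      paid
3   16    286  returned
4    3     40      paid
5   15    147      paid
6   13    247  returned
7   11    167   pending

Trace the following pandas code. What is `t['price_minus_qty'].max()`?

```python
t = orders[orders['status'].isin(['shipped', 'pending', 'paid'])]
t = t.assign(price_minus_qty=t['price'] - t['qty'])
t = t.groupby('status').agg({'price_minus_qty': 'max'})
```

filter rows where status in ['shipped', 'pending', 'paid']:
   qty  price   status
0    3     92  shipped
1    3     35  shipped
2    7    299     paid
4    3     40     paid
5   15    147     paid
7   11    167  pending
add column price_minus_qty = t['price'] - t['qty']:
   qty  price   status  price_minus_qty
0    3     92  shipped               89
1    3     35  shipped               32
2    7    299     paid              292
4    3     40     paid               37
5   15    147     paid              132
7   11    167  pending              156
group by status, max of price_minus_qty:
         price_minus_qty
status                  
paid                 292
pending              156
shipped               89
Then the max of column 'price_minus_qty': 292

292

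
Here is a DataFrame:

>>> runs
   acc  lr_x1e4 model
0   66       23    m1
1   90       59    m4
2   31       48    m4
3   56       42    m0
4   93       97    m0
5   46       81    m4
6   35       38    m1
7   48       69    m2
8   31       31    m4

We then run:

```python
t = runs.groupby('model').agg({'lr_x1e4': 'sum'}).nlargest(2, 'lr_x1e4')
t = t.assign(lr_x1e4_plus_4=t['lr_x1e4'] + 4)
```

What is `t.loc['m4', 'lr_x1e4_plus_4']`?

group by model, sum of lr_x1e4:
       lr_x1e4
model         
m0         139
m1          61
m2          69
m4         219
take 2 rows with largest lr_x1e4:
       lr_x1e4
model         
m4         219
m0         139
add column lr_x1e4_plus_4 = t['lr_x1e4'] + 4:
       lr_x1e4  lr_x1e4_plus_4
model                         
m4         219             223
m0         139             143
Hence 223.

223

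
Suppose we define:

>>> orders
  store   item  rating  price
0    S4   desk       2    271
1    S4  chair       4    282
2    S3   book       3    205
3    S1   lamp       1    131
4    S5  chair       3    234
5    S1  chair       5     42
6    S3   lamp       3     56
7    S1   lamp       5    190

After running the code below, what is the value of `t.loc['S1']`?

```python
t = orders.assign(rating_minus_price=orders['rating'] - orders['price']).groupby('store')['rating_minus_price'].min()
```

add column rating_minus_price = orders['rating'] - orders['price']:
  store   item  rating  price  rating_minus_price
0    S4   desk       2    271                -269
1    S4  chair       4    282                -278
2    S3   book       3    205                -202
3    S1   lamp       1    131                -130
4    S5  chair       3    234                -231
5    S1  chair       5     42                 -37
6    S3   lamp       3     56                 -53
7    S1   lamp       5    190                -185
group by store, min of rating_minus_price:
store
S1   -185
S3   -202
S4   -278
S5   -231
Name: rating_minus_price, dtype: int64
Then the value at index 'S1': -185

-185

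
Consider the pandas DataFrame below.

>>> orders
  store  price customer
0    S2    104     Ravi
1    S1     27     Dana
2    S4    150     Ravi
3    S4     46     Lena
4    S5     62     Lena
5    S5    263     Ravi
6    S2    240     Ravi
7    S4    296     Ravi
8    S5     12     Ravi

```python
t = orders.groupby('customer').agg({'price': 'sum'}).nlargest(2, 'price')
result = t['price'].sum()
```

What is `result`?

1173

group by customer, sum of price:
          price
customer       
Dana         27
Lena        108
Ravi       1065
take 2 rows with largest price:
          price
customer       
Ravi       1065
Lena        108
sum of column 'price' → 1173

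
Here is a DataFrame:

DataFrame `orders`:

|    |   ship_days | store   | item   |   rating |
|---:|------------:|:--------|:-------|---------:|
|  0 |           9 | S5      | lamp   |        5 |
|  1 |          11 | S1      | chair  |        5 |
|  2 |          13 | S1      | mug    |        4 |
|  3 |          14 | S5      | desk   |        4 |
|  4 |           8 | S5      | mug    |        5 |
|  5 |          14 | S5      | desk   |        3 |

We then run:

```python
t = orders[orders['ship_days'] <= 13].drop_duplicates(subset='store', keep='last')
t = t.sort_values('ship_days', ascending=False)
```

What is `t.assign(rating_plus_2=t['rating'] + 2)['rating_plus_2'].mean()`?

6.5

filter rows where ship_days <= 13:
   ship_days store   item  rating
0          9    S5   lamp       5
1         11    S1  chair       5
2         13    S1    mug       4
4          8    S5    mug       5
drop duplicate store (keep=last):
   ship_days store item  rating
2         13    S1  mug       4
4          8    S5  mug       5
sort by ship_days descending:
   ship_days store item  rating
2         13    S1  mug       4
4          8    S5  mug       5
add column rating_plus_2 = t['rating'] + 2:
   ship_days store item  rating  rating_plus_2
2         13    S1  mug       4              6
4          8    S5  mug       5              7
mean of column 'rating_plus_2' → 6.5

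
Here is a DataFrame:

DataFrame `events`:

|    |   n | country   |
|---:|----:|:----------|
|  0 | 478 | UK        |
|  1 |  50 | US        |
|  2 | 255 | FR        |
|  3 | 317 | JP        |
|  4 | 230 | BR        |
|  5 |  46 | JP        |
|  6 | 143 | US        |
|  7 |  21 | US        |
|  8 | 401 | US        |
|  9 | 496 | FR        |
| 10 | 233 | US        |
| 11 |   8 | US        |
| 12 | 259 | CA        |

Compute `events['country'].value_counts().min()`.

value_counts of country:
country
US    6
FR    2
JP    2
UK    1
BR    1
CA    1
Name: count, dtype: int64
The min of the resulting series is 1.

1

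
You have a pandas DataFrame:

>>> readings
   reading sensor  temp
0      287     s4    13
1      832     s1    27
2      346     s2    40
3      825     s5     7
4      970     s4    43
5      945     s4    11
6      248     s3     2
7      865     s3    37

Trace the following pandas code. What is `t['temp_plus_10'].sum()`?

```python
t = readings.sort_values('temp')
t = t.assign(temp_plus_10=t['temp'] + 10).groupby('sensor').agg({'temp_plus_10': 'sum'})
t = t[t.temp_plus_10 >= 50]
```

206

sort by temp:
   reading sensor  temp
6      248     s3     2
3      825     s5     7
5      945     s4    11
0      287     s4    13
1      832     s1    27
7      865     s3    37
2      346     s2    40
4      970     s4    43
add column temp_plus_10 = t['temp'] + 10:
   reading sensor  temp  temp_plus_10
6      248     s3     2            12
3      825     s5     7            17
5      945     s4    11            21
0      287     s4    13            23
1      832     s1    27            37
7      865     s3    37            47
2      346     s2    40            50
4      970     s4    43            53
group by sensor, sum of temp_plus_10:
        temp_plus_10
sensor              
s1                37
s2                50
s3                59
s4                97
s5                17
filter rows where temp_plus_10 >= 50:
        temp_plus_10
sensor              
s2                50
s3                59
s4                97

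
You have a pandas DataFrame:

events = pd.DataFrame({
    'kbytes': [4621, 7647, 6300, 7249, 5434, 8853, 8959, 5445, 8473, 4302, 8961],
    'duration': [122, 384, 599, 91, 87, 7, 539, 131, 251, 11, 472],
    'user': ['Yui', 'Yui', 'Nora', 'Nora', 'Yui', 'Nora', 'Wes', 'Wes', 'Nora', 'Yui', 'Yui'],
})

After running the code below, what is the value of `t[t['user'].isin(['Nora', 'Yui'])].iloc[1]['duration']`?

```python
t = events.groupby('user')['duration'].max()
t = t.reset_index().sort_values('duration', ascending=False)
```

472

group by user, max of duration:
user
Nora    599
Wes     539
Yui     472
Name: duration, dtype: int64
reset_index():
   user  duration
0  Nora       599
1   Wes       539
2   Yui       472
sort by duration descending:
   user  duration
0  Nora       599
1   Wes       539
2   Yui       472
filter rows where user in ['Nora', 'Yui']:
   user  duration
0  Nora       599
2   Yui       472
value at position 1, column 'duration' → 472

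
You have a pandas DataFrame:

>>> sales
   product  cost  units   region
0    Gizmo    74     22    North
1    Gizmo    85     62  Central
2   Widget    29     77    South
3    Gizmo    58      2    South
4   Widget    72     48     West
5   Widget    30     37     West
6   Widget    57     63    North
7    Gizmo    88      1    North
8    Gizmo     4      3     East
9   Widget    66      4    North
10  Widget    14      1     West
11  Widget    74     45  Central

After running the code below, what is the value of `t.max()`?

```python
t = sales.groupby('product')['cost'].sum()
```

342

group by product, sum of cost:
product
Gizmo     309
Widget    342
Name: cost, dtype: int64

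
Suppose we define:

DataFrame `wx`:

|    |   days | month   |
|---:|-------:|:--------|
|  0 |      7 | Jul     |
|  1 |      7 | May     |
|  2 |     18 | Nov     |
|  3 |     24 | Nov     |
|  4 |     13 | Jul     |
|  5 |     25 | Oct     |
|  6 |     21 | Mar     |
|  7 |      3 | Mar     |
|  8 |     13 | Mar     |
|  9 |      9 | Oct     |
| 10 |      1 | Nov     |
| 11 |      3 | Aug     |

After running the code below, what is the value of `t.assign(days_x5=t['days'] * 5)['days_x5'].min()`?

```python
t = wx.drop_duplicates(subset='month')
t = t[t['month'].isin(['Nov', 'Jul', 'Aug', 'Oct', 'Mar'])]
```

drop duplicate month (keep=first):
    days month
0      7   Jul
1      7   May
2     18   Nov
5     25   Oct
6     21   Mar
11     3   Aug
filter rows where month in ['Nov', 'Jul', 'Aug', 'Oct', 'Mar']:
    days month
0      7   Jul
2     18   Nov
5     25   Oct
6     21   Mar
11     3   Aug
add column days_x5 = t['days'] * 5:
    days month  days_x5
0      7   Jul       35
2     18   Nov       90
5     25   Oct      125
6     21   Mar      105
11     3   Aug       15
Then the min of column 'days_x5': 15

15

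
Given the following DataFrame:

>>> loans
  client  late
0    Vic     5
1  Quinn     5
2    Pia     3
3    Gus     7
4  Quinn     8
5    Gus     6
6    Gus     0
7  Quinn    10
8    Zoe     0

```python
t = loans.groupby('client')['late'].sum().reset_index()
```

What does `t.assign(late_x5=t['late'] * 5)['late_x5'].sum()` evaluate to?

220

group by client, sum of late:
client
Gus      13
Pia       3
Quinn    23
Vic       5
Zoe       0
Name: late, dtype: int64
reset_index():
  client  late
0    Gus    13
1    Pia     3
2  Quinn    23
3    Vic     5
4    Zoe     0
add column late_x5 = t['late'] * 5:
  client  late  late_x5
0    Gus    13       65
1    Pia     3       15
2  Quinn    23      115
3    Vic     5       25
4    Zoe     0        0
Finally, sum of column 'late_x5' = 220.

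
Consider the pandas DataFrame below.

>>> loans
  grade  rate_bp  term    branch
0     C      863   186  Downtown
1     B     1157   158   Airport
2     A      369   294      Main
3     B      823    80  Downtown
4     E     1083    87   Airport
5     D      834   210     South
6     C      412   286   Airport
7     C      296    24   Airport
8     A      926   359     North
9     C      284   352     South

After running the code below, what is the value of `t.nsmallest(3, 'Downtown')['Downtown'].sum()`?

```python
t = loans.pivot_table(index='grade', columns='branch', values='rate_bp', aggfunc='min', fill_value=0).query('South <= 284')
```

823

pivot: rows=grade, cols=branch, min(rate_bp):
branch  Airport  Downtown  Main  North  South
grade                                        
A             0         0   369    926      0
B          1157       823     0      0      0
C           296       863     0      0    284
D             0         0     0      0    834
E          1083         0     0      0      0
filter rows where South <= 284:
branch  Airport  Downtown  Main  North  South
grade                                        
A             0         0   369    926      0
B          1157       823     0      0      0
C           296       863     0      0    284
E          1083         0     0      0      0
take 3 rows with smallest Downtown:
branch  Airport  Downtown  Main  North  South
grade                                        
A             0         0   369    926      0
E          1083         0     0      0      0
B          1157       823     0      0      0
Finally, sum of column 'Downtown' = 823.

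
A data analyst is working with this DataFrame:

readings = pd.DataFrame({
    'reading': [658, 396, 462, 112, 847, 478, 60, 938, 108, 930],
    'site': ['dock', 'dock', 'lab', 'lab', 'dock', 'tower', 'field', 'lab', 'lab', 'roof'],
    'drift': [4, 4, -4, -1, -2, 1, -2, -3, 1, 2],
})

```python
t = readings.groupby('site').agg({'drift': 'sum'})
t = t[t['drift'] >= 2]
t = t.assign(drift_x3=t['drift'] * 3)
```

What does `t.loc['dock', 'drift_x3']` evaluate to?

18

group by site, sum of drift:
       drift
site        
dock       6
field     -2
lab       -7
roof       2
tower      1
filter rows where drift >= 2:
      drift
site       
dock      6
roof      2
add column drift_x3 = t['drift'] * 3:
      drift  drift_x3
site                 
dock      6        18
roof      2         6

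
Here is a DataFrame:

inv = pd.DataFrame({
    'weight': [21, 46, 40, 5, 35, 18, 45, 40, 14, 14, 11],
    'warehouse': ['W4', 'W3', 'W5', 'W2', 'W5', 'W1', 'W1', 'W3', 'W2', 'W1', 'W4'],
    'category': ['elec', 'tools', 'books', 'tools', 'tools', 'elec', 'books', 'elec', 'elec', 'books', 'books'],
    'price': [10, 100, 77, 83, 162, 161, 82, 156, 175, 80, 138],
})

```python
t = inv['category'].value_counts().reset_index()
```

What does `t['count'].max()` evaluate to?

4

value_counts of category:
category
elec     4
books    4
tools    3
Name: count, dtype: int64
reset_index():
  category  count
0     elec      4
1    books      4
2    tools      3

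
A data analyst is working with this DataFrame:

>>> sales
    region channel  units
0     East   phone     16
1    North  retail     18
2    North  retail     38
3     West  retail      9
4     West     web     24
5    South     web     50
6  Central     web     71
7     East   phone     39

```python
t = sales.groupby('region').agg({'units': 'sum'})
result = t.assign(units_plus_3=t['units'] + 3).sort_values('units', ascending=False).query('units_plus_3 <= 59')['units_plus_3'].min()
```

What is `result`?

group by region, sum of units:
         units
region        
Central     71
East        55
North       56
South       50
West        33
add column units_plus_3 = t['units'] + 3:
         units  units_plus_3
region                      
Central     71            74
East        55            58
North       56            59
South       50            53
West        33            36
sort by units descending:
         units  units_plus_3
region                      
Central     71            74
North       56            59
East        55            58
South       50            53
West        33            36
filter rows where units_plus_3 <= 59:
        units  units_plus_3
region                     
North      56            59
East       55            58
South      50            53
West       33            36

36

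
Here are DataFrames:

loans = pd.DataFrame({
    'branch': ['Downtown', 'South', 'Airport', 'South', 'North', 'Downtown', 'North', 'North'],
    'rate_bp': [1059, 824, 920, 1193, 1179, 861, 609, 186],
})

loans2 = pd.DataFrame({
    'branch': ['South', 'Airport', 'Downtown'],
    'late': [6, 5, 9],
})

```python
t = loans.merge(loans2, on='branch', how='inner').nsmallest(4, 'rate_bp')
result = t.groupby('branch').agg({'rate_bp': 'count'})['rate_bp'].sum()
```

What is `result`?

4

merge on 'branch' (how='inner') → 5 rows:
     branch  rate_bp  late
0  Downtown     1059     9
1     South      824     6
2   Airport      920     5
3     South     1193     6
4  Downtown      861     9
take 4 rows with smallest rate_bp:
     branch  rate_bp  late
1     South      824     6
4  Downtown      861     9
2   Airport      920     5
0  Downtown     1059     9
group by branch, count of rate_bp:
          rate_bp
branch           
Airport         1
Downtown        2
South           1
Finally, sum of column 'rate_bp' = 4.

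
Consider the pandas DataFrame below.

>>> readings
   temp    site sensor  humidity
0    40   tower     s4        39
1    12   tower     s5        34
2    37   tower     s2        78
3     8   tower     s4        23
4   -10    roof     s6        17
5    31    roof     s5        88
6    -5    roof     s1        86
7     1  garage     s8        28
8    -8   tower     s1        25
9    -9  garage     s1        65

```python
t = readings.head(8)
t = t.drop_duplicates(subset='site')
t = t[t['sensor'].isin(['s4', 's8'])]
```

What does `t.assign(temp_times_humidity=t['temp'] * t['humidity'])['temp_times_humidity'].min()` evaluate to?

take first 8 rows:
   temp    site sensor  humidity
0    40   tower     s4        39
1    12   tower     s5        34
2    37   tower     s2        78
3     8   tower     s4        23
4   -10    roof     s6        17
5    31    roof     s5        88
6    -5    roof     s1        86
7     1  garage     s8        28
drop duplicate site (keep=first):
   temp    site sensor  humidity
0    40   tower     s4        39
4   -10    roof     s6        17
7     1  garage     s8        28
filter rows where sensor in ['s4', 's8']:
   temp    site sensor  humidity
0    40   tower     s4        39
7     1  garage     s8        28
add column temp_times_humidity = t['temp'] * t['humidity']:
   temp    site sensor  humidity  temp_times_humidity
0    40   tower     s4        39                 1560
7     1  garage     s8        28                   28
Finally, min of column 'temp_times_humidity' = 28.

28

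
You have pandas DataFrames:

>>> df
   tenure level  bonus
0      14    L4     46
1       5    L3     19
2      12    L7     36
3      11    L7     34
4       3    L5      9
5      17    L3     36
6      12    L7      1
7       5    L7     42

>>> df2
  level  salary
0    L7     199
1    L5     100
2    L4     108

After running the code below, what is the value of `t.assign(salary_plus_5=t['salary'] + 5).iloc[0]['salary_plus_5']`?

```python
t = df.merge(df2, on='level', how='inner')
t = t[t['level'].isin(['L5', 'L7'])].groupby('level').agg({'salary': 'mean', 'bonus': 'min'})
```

merge on 'level' (how='inner') → 6 rows:
   tenure level  bonus  salary
0      14    L4     46     108
1      12    L7     36     199
2      11    L7     34     199
3       3    L5      9     100
4      12    L7      1     199
5       5    L7     42     199
filter rows where level in ['L5', 'L7']:
   tenure level  bonus  salary
1      12    L7     36     199
2      11    L7     34     199
3       3    L5      9     100
4      12    L7      1     199
5       5    L7     42     199
group by level: mean(salary), min(bonus):
       salary  bonus
level               
L5      100.0      9
L7      199.0      1
add column salary_plus_5 = t['salary'] + 5:
       salary  bonus  salary_plus_5
level                              
L5      100.0      9          105.0
L7      199.0      1          204.0

105.0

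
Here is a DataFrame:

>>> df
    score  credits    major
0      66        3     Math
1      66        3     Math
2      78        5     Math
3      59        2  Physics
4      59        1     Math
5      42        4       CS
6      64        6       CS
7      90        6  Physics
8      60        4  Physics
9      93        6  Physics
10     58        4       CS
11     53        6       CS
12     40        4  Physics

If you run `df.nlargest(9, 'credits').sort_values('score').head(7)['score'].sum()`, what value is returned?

take 9 rows with largest credits:
    score  credits    major
6      64        6       CS
7      90        6  Physics
9      93        6  Physics
11     53        6       CS
2      78        5     Math
5      42        4       CS
8      60        4  Physics
10     58        4       CS
12     40        4  Physics
sort by score:
    score  credits    major
12     40        4  Physics
5      42        4       CS
11     53        6       CS
10     58        4       CS
8      60        4  Physics
6      64        6       CS
2      78        5     Math
7      90        6  Physics
9      93        6  Physics
take first 7 rows:
    score  credits    major
12     40        4  Physics
5      42        4       CS
11     53        6       CS
10     58        4       CS
8      60        4  Physics
6      64        6       CS
2      78        5     Math
Hence 395.

395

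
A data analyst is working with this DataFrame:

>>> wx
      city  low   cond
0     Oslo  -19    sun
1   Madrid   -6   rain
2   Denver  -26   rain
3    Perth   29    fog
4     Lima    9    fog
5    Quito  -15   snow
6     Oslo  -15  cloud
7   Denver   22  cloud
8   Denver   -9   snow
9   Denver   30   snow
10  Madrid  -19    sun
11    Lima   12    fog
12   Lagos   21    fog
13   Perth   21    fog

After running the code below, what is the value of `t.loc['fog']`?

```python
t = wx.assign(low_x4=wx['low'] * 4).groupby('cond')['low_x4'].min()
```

36

add column low_x4 = wx['low'] * 4:
      city  low   cond  low_x4
0     Oslo  -19    sun     -76
1   Madrid   -6   rain     -24
2   Denver  -26   rain    -104
3    Perth   29    fog     116
4     Lima    9    fog      36
5    Quito  -15   snow     -60
6     Oslo  -15  cloud     -60
7   Denver   22  cloud      88
8   Denver   -9   snow     -36
9   Denver   30   snow     120
10  Madrid  -19    sun     -76
11    Lima   12    fog      48
12   Lagos   21    fog      84
13   Perth   21    fog      84
group by cond, min of low_x4:
cond
cloud    -60
fog       36
rain    -104
snow     -60
sun      -76
Name: low_x4, dtype: int64
So loc['fog'] = 36.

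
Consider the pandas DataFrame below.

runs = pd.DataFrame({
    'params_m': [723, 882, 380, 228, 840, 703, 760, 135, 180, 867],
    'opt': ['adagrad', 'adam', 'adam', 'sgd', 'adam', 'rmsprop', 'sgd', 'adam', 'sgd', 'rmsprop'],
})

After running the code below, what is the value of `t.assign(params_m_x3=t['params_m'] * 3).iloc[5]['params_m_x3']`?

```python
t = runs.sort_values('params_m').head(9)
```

sort by params_m:
   params_m      opt
7       135     adam
8       180      sgd
3       228      sgd
2       380     adam
5       703  rmsprop
0       723  adagrad
6       760      sgd
4       840     adam
9       867  rmsprop
1       882     adam
take first 9 rows:
   params_m      opt
7       135     adam
8       180      sgd
3       228      sgd
2       380     adam
5       703  rmsprop
0       723  adagrad
6       760      sgd
4       840     adam
9       867  rmsprop
add column params_m_x3 = t['params_m'] * 3:
   params_m      opt  params_m_x3
7       135     adam          405
8       180      sgd          540
3       228      sgd          684
2       380     adam         1140
5       703  rmsprop         2109
0       723  adagrad         2169
6       760      sgd         2280
4       840     adam         2520
9       867  rmsprop         2601
Taking the value at position 5, column 'params_m_x3' gives 2169.

2169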